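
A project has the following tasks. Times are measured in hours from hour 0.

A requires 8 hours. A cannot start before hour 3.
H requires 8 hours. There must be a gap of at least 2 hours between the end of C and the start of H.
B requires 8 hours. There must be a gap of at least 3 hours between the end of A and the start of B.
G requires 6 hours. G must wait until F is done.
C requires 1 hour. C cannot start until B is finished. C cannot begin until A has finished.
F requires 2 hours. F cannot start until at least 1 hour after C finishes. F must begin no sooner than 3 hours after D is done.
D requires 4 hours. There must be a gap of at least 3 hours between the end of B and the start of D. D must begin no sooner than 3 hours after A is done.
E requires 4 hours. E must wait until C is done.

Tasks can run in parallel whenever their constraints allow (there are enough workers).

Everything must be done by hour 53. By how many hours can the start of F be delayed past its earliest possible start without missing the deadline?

13

After its own release at hour 3, A can start at hour 3 and finishes at hour 11.
After A (finishes hour 11, plus 3-hour gap → hour 14), B can start at hour 14 and finishes at hour 22.
For D: B (finishes hour 22, plus 3-hour gap → hour 25); A (finishes hour 11, plus 3-hour gap → hour 14). Taking the maximum gives a start of hour 25, and it finishes at 25 + 4 = hour 29.
C has to wait for B (finishes hour 22); A (finishes hour 11). The latest of these is hour 22, so C runs hour 22 to 22 + 1 = hour 23.
F has to wait for C (finishes hour 23, plus 1-hour gap → hour 24); D (finishes hour 29, plus 3-hour gap → hour 32). The latest of these is hour 32, so F runs hour 32 to 32 + 2 = hour 34.

Working backward from the deadline:
G has no dependents, so it just needs to finish by hour 53. Starting by 53 − 6 = hour 47 achieves that.
F has to be done before G (must start by hour 47). That means finishing by hour 47, i.e. starting by 47 − 2 = hour 45.
So F can start as early as hour 32 and as late as hour 45, giving 45 − 32 = 13 hours of slack.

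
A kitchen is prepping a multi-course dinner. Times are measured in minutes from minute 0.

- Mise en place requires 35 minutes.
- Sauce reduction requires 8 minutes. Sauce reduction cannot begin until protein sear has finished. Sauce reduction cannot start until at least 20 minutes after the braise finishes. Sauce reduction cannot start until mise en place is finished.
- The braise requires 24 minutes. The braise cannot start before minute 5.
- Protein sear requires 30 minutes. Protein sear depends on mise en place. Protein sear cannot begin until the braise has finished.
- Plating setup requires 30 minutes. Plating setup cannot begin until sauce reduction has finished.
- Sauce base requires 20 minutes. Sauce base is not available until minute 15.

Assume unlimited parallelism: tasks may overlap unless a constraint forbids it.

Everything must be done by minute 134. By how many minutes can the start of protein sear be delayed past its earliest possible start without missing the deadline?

31

The braise waits on its own release at minute 5, so it starts at minute 5 and finishes at 5 + 24 = minute 29.
Mise en place can start immediately at minute 0; it finishes at minute 35.
Protein sear needs all of mise en place (finishes minute 35); the braise (finishes minute 29). That puts its earliest start at minute 35; it finishes at 35 + 30 = minute 65.

Working backward from the deadline:
Nothing follows plating setup; the deadline of minute 134 is its only limit. It must start by 134 − 30 = minute 104.
Since plating setup (must start by minute 104) depends on it, sauce reduction must finish by minute 104. Backing off its 8-minute duration gives a latest start of minute 96.
Since sauce reduction (must start by minute 96) depends on it, protein sear must finish by minute 96. Backing off its 30-minute duration gives a latest start of minute 66.
So protein sear can start as early as minute 35 and as late as minute 66, giving 66 − 35 = 31 minutes of slack.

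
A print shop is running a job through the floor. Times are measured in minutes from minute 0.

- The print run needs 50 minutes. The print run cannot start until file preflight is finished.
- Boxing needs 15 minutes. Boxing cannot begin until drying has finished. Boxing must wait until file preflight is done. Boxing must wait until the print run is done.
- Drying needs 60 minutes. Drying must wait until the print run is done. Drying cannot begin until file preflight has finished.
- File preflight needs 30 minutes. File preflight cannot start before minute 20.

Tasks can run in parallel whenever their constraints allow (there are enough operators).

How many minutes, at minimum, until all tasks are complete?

File preflight cannot begin until its own release at minute 20. It runs from minute 20 to 20 + 30 = minute 50.
After file preflight (finishes minute 50), the print run can start at minute 50 and finishes at minute 100.
Drying cannot start until the print run (finishes minute 100); file preflight (finishes minute 50). The controlling bound is minute 100, so drying finishes at 100 + 60 = minute 160.
Boxing needs all of drying (finishes minute 160); file preflight (finishes minute 50); the print run (finishes minute 100). That puts its earliest start at minute 160; it finishes at 160 + 15 = minute 175.
All tasks are finished once the last one completes. Finish times: File preflight at 50, The print run at 100, Drying at 160, Boxing at 175. The latest is minute 175.

175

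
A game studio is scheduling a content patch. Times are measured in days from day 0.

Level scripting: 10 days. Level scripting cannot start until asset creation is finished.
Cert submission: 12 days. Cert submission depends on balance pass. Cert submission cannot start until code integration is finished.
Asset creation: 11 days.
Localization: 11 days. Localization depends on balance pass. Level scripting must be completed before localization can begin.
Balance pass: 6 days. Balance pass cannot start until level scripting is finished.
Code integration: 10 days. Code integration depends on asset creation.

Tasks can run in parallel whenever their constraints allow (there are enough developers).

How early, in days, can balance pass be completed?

27

Asset creation has no prerequisites, so it starts at day 0 and finishes at day 11.
Level scripting cannot begin until asset creation (finishes day 11). It runs from day 11 to 11 + 10 = day 21.
After level scripting (finishes day 21), balance pass can start at day 21 and finishes at day 27.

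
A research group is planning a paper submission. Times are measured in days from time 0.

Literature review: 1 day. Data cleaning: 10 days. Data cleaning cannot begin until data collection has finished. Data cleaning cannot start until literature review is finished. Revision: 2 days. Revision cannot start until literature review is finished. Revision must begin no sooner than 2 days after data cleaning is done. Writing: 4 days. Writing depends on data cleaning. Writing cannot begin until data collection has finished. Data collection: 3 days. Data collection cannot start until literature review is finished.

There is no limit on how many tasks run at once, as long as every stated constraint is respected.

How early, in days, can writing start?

Literature review has no prerequisites, so it starts at day 0 and finishes at day 1.
Data collection cannot begin until literature review (finishes day 1). It runs from day 1 to 1 + 3 = day 4.
Data cleaning has to wait for data collection (finishes day 4); literature review (finishes day 1). The latest of these is day 4, so data cleaning runs day 4 to 4 + 10 = day 14.
Writing waits on data cleaning (finishes day 14); data collection (finishes day 4). The latest of these is day 14, which is the earliest writing can start.

14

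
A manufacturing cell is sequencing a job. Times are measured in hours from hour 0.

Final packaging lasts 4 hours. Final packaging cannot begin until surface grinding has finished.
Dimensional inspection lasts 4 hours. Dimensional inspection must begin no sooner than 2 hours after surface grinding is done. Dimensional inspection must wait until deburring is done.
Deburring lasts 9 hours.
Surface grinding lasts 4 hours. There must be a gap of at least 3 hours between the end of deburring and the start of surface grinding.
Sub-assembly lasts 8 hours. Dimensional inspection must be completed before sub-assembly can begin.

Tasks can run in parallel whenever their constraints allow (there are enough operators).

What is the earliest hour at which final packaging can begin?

16

Nothing blocks deburring, so it runs from hour 0 to hour 9.
Surface grinding cannot begin until deburring (finishes hour 9, plus 3-hour gap → hour 12). It runs from hour 12 to 12 + 4 = hour 16.
Final packaging waits on surface grinding (finishes hour 16), so the earliest it can start is hour 16.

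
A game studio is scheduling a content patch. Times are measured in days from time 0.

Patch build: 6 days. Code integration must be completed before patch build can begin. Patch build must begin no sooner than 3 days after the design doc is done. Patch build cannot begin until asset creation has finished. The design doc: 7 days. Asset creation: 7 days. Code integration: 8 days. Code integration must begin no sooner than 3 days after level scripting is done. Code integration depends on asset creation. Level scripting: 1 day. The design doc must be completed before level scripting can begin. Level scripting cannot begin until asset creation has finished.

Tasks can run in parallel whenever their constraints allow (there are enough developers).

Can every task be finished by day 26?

Yes

Nothing blocks asset creation, so it runs from day 0 to day 7.
Nothing blocks the design doc, so it runs from day 0 to day 7.
Level scripting needs all of the design doc (finishes day 7); asset creation (finishes day 7). That puts its earliest start at day 7; it finishes at 7 + 1 = day 8.
For code integration: level scripting (finishes day 8, plus 3-day gap → day 11); asset creation (finishes day 7). Taking the maximum gives a start of day 11, and it finishes at 11 + 8 = day 19.
Patch build has to wait for code integration (finishes day 19); the design doc (finishes day 7, plus 3-day gap → day 10); asset creation (finishes day 7). The latest of these is day 19, so patch build runs day 19 to 19 + 6 = day 25.
Every task is finished by day 25, which is no later than the deadline of 26, so the schedule is feasible.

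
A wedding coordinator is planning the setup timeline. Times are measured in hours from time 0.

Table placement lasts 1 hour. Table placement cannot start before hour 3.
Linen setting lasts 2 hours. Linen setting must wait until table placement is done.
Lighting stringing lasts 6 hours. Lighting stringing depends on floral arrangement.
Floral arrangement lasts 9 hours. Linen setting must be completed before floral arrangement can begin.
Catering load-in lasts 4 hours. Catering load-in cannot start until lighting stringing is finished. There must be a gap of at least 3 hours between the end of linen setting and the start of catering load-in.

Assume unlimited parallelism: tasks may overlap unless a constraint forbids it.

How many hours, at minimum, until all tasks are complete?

25

Table placement cannot begin until its own release at hour 3. It runs from hour 3 to 3 + 1 = hour 4.
Linen setting cannot begin until table placement (finishes hour 4). It runs from hour 4 to 4 + 2 = hour 6.
After linen setting (finishes hour 6), floral arrangement can start at hour 6 and finishes at hour 15.
After floral arrangement (finishes hour 15), lighting stringing can start at hour 15 and finishes at hour 21.
Catering load-in cannot start until lighting stringing (finishes hour 21); linen setting (finishes hour 6, plus 3-hour gap → hour 9). The controlling bound is hour 21, so catering load-in finishes at 21 + 4 = hour 25.
All tasks are finished once the last one completes. Finish times: Table placement at 4, Linen setting at 6, Floral arrangement at 15, Lighting stringing at 21, Catering load-in at 25. The latest is hour 25.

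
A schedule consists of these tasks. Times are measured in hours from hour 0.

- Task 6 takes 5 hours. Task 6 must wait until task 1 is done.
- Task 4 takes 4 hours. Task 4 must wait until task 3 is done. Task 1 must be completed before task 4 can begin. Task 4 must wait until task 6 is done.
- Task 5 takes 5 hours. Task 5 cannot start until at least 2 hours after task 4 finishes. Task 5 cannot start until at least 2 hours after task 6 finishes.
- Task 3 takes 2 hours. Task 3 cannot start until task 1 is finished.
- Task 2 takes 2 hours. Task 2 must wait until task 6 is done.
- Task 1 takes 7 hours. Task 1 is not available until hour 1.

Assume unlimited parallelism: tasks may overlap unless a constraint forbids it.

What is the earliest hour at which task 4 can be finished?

17

After its own release at hour 1, task 1 can start at hour 1 and finishes at hour 8.
After task 1 (finishes hour 8), task 6 can start at hour 8 and finishes at hour 13.
After task 1 (finishes hour 8), task 3 can start at hour 8 and finishes at hour 10.
Task 4 needs all of task 3 (finishes hour 10); task 1 (finishes hour 8); task 6 (finishes hour 13). That puts its earliest start at hour 13; it finishes at 13 + 4 = hour 17.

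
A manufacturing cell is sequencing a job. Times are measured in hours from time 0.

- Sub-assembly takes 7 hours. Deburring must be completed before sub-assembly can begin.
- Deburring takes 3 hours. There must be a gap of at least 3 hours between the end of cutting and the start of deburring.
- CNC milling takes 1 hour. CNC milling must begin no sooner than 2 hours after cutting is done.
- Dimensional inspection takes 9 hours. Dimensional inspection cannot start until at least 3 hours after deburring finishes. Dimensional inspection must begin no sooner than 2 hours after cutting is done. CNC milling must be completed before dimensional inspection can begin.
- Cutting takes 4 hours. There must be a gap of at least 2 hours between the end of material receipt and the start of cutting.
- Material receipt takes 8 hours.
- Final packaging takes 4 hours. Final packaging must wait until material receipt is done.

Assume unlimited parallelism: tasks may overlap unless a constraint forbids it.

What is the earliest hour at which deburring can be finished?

20

Nothing blocks material receipt, so it runs from hour 0 to hour 8.
Cutting cannot begin until material receipt (finishes hour 8, plus 2-hour gap → hour 10). It runs from hour 10 to 10 + 4 = hour 14.
After cutting (finishes hour 14, plus 3-hour gap → hour 17), deburring can start at hour 17 and finishes at hour 20.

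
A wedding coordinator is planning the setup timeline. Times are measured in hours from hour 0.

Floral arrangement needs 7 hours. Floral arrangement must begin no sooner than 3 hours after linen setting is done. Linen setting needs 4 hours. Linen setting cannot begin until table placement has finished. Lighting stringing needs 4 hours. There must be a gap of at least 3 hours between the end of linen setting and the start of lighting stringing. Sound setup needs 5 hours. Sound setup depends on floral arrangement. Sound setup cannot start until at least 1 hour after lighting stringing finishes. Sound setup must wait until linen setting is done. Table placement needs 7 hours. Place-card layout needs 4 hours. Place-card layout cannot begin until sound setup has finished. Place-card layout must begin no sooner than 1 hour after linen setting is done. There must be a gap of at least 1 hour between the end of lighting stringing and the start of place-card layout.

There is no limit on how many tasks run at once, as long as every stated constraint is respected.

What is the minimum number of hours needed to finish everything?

30

Table placement has no prerequisites, so it starts at hour 0 and finishes at hour 7.
Linen setting waits on table placement (finishes hour 7), so it starts at hour 7 and finishes at 7 + 4 = hour 11.
Lighting stringing waits on linen setting (finishes hour 11, plus 3-hour gap → hour 14), so it starts at hour 14 and finishes at 14 + 4 = hour 18.
Floral arrangement cannot begin until linen setting (finishes hour 11, plus 3-hour gap → hour 14). It runs from hour 14 to 14 + 7 = hour 21.
Sound setup has to wait for floral arrangement (finishes hour 21); lighting stringing (finishes hour 18, plus 1-hour gap → hour 19); linen setting (finishes hour 11). The latest of these is hour 21, so sound setup runs hour 21 to 21 + 5 = hour 26.
Place-card layout has to wait for sound setup (finishes hour 26); linen setting (finishes hour 11, plus 1-hour gap → hour 12); lighting stringing (finishes hour 18, plus 1-hour gap → hour 19). The latest of these is hour 26, so place-card layout runs hour 26 to 26 + 4 = hour 30.
All tasks are finished once the last one completes. Finish times: Table placement at 7, Linen setting at 11, Floral arrangement at 21, Lighting stringing at 18, Sound setup at 26, Place-card layout at 30. The latest is hour 30.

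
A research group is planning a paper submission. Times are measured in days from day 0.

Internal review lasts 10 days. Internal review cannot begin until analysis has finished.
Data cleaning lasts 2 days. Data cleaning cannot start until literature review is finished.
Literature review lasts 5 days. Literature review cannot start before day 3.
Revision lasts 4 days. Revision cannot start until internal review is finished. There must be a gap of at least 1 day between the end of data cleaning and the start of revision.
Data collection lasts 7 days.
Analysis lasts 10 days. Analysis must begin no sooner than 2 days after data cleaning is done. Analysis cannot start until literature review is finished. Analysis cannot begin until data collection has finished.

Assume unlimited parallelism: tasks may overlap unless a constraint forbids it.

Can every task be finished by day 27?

Data collection can start immediately at day 0; it finishes at day 7.
Literature review cannot begin until its own release at day 3. It runs from day 3 to 3 + 5 = day 8.
Data cleaning cannot begin until literature review (finishes day 8). It runs from day 8 to 8 + 2 = day 10.
Analysis cannot start until data cleaning (finishes day 10, plus 2-day gap → day 12); literature review (finishes day 8); data collection (finishes day 7). The controlling bound is day 12, so analysis finishes at 12 + 10 = day 22.
Internal review waits on analysis (finishes day 22), so it starts at day 22 and finishes at 22 + 10 = day 32.
Revision needs all of internal review (finishes day 32); data cleaning (finishes day 10, plus 1-day gap → day 11). That puts its earliest start at day 32; it finishes at 32 + 4 = day 36.
The earliest everything can be done is day 36, which is after the deadline of 27, so it is not possible.

No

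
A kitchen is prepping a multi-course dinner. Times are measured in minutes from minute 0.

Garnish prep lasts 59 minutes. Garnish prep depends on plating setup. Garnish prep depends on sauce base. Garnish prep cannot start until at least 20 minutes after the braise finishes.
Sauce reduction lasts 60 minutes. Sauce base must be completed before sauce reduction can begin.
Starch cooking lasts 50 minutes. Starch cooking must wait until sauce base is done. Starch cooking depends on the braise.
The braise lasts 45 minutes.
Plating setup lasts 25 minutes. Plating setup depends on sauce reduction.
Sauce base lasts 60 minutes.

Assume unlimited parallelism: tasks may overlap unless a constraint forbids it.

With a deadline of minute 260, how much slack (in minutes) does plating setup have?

56

Nothing blocks sauce base, so it runs from minute 0 to minute 60.
Sauce reduction waits on sauce base (finishes minute 60), so it starts at minute 60 and finishes at 60 + 60 = minute 120.
After sauce reduction (finishes minute 120), plating setup can start at minute 120 and finishes at minute 145.

Working backward from the deadline:
Garnish prep has no dependents, so it just needs to finish by minute 260. Starting by 260 − 59 = minute 201 achieves that.
Plating setup has to be done before garnish prep (must start by minute 201). That means finishing by minute 201, i.e. starting by 201 − 25 = minute 176.
So plating setup can start as early as minute 120 and as late as minute 176, giving 176 − 120 = 56 minutes of slack.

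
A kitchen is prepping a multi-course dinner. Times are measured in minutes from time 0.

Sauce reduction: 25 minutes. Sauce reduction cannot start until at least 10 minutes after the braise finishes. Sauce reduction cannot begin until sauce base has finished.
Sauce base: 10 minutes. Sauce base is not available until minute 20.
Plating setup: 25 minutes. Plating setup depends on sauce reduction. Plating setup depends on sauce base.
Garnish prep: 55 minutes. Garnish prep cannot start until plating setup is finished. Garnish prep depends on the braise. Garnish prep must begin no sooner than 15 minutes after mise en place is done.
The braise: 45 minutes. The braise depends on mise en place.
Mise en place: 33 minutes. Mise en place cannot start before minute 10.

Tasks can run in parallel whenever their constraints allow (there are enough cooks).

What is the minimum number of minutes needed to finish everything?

203

Sauce base waits on its own release at minute 20, so it starts at minute 20 and finishes at 20 + 10 = minute 30.
After its own release at minute 10, mise en place can start at minute 10 and finishes at minute 43.
After mise en place (finishes minute 43), the braise can start at minute 43 and finishes at minute 88.
For sauce reduction: the braise (finishes minute 88, plus 10-minute gap → minute 98); sauce base (finishes minute 30). Taking the maximum gives a start of minute 98, and it finishes at 98 + 25 = minute 123.
Plating setup has to wait for sauce reduction (finishes minute 123); sauce base (finishes minute 30). The latest of these is minute 123, so plating setup runs minute 123 to 123 + 25 = minute 148.
Garnish prep cannot start until plating setup (finishes minute 148); the braise (finishes minute 88); mise en place (finishes minute 43, plus 15-minute gap → minute 58). The controlling bound is minute 148, so garnish prep finishes at 148 + 55 = minute 203.
All tasks are finished once the last one completes. Finish times: Mise en place at 43, Sauce base at 30, The braise at 88, Sauce reduction at 123, Plating setup at 148, Garnish prep at 203. The latest is minute 203.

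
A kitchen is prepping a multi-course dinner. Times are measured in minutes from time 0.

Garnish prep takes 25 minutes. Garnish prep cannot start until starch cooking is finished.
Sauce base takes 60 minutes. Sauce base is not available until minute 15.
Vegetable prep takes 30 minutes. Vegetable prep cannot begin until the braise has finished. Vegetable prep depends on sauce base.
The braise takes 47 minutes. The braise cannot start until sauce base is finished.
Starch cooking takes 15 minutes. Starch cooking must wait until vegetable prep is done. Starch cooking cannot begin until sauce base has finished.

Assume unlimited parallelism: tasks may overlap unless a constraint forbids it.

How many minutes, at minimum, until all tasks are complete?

Sauce base cannot begin until its own release at minute 15. It runs from minute 15 to 15 + 60 = minute 75.
After sauce base (finishes minute 75), the braise can start at minute 75 and finishes at minute 122.
Vegetable prep needs all of the braise (finishes minute 122); sauce base (finishes minute 75). That puts its earliest start at minute 122; it finishes at 122 + 30 = minute 152.
Starch cooking cannot start until vegetable prep (finishes minute 152); sauce base (finishes minute 75). The controlling bound is minute 152, so starch cooking finishes at 152 + 15 = minute 167.
Garnish prep cannot begin until starch cooking (finishes minute 167). It runs from minute 167 to 167 + 25 = minute 192.
All tasks are finished once the last one completes. Finish times: Sauce base at 75, The braise at 122, Vegetable prep at 152, Starch cooking at 167, Garnish prep at 192. The latest is minute 192.

192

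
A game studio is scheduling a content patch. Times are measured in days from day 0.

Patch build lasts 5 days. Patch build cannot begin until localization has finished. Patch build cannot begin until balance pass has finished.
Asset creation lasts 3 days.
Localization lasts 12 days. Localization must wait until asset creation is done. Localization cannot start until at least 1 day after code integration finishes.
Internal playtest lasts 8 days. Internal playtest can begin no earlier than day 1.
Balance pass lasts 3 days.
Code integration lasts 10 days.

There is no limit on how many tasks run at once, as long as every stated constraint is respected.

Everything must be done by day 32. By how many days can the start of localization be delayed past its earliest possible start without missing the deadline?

Nothing blocks code integration, so it runs from day 0 to day 10.
Asset creation has no prerequisites, so it starts at day 0 and finishes at day 3.
For localization: asset creation (finishes day 3); code integration (finishes day 10, plus 1-day gap → day 11). Taking the maximum gives a start of day 11, and it finishes at 11 + 12 = day 23.

Working backward from the deadline:
Nothing follows patch build; the deadline of day 32 is its only limit. It must start by 32 − 5 = day 27.
Since patch build (must start by day 27) depends on it, localization must finish by day 27. Backing off its 12-day duration gives a latest start of day 15.
So localization can start as early as day 11 and as late as day 15, giving 15 − 11 = 4 days of slack.

4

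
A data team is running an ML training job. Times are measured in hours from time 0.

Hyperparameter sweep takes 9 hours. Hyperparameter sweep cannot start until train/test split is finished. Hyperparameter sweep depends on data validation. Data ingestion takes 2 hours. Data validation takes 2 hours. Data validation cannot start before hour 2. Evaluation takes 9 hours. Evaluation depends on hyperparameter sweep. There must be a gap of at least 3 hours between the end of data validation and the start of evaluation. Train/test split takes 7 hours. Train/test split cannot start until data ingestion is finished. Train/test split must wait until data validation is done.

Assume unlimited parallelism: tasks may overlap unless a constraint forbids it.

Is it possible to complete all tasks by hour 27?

No

Data validation waits on its own release at hour 2, so it starts at hour 2 and finishes at 2 + 2 = hour 4.
Data ingestion can start immediately at hour 0; it finishes at hour 2.
For train/test split: data ingestion (finishes hour 2); data validation (finishes hour 4). Taking the maximum gives a start of hour 4, and it finishes at 4 + 7 = hour 11.
Hyperparameter sweep needs all of train/test split (finishes hour 11); data validation (finishes hour 4). That puts its earliest start at hour 11; it finishes at 11 + 9 = hour 20.
For evaluation: hyperparameter sweep (finishes hour 20); data validation (finishes hour 4, plus 3-hour gap → hour 7). Taking the maximum gives a start of hour 20, and it finishes at 20 + 9 = hour 29.
The earliest everything can be done is hour 29, which is after the deadline of 27, so it is not possible.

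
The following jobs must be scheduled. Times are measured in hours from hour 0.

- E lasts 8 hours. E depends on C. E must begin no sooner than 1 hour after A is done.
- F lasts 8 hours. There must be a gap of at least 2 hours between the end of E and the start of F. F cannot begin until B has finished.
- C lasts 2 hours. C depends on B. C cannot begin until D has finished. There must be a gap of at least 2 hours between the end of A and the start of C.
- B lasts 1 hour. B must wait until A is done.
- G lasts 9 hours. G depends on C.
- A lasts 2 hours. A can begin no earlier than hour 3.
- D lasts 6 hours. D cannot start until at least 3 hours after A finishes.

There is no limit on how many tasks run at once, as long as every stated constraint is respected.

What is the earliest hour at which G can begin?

A cannot begin until its own release at hour 3. It runs from hour 3 to 3 + 2 = hour 5.
After A (finishes hour 5, plus 3-hour gap → hour 8), D can start at hour 8 and finishes at hour 14.
After A (finishes hour 5), B can start at hour 5 and finishes at hour 6.
C needs all of B (finishes hour 6); D (finishes hour 14); A (finishes hour 5, plus 2-hour gap → hour 7). That puts its earliest start at hour 14; it finishes at 14 + 2 = hour 16.
G waits on C (finishes hour 16), so the earliest it can start is hour 16.

16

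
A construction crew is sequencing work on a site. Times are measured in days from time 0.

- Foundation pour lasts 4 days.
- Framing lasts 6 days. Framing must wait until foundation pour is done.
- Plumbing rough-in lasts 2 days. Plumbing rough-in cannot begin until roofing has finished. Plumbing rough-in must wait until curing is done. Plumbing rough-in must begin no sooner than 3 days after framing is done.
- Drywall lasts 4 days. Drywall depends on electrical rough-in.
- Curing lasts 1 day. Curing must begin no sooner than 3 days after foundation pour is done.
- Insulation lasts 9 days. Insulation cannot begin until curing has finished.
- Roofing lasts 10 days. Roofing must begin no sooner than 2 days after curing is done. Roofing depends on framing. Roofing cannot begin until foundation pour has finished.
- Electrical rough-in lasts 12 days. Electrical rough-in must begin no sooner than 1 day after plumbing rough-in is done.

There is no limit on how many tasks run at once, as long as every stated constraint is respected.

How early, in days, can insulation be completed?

Nothing blocks foundation pour, so it runs from day 0 to day 4.
Curing waits on foundation pour (finishes day 4, plus 3-day gap → day 7), so it starts at day 7 and finishes at 7 + 1 = day 8.
After curing (finishes day 8), insulation can start at day 8 and finishes at day 17.

17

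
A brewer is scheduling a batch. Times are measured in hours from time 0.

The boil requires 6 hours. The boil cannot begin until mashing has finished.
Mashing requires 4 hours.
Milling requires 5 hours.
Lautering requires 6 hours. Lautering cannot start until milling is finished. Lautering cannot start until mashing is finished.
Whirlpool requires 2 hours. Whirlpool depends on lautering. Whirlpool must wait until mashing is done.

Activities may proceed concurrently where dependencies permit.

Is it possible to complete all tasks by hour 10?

Nothing blocks mashing, so it runs from hour 0 to hour 4.
The boil cannot begin until mashing (finishes hour 4). It runs from hour 4 to 4 + 6 = hour 10.
Milling can start immediately at hour 0; it finishes at hour 5.
Lautering has to wait for milling (finishes hour 5); mashing (finishes hour 4). The latest of these is hour 5, so lautering runs hour 5 to 5 + 6 = hour 11.
For whirlpool: lautering (finishes hour 11); mashing (finishes hour 4). Taking the maximum gives a start of hour 11, and it finishes at 11 + 2 = hour 13.
The earliest everything can be done is hour 13, which is after the deadline of 10, so it is not possible.

No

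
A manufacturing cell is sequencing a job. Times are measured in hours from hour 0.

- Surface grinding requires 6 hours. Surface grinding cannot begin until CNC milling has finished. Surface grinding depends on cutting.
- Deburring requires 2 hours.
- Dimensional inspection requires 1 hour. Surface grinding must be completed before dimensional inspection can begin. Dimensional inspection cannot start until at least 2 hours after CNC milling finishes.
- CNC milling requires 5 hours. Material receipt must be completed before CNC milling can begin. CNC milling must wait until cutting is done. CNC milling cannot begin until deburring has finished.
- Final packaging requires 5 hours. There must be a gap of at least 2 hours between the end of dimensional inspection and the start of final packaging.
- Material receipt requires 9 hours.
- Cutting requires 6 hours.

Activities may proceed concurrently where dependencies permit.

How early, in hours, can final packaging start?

Nothing blocks deburring, so it runs from hour 0 to hour 2.
Nothing blocks cutting, so it runs from hour 0 to hour 6.
Nothing blocks material receipt, so it runs from hour 0 to hour 9.
CNC milling cannot start until material receipt (finishes hour 9); cutting (finishes hour 6); deburring (finishes hour 2). The controlling bound is hour 9, so CNC milling finishes at 9 + 5 = hour 14.
Surface grinding has to wait for CNC milling (finishes hour 14); cutting (finishes hour 6). The latest of these is hour 14, so surface grinding runs hour 14 to 14 + 6 = hour 20.
For dimensional inspection: surface grinding (finishes hour 20); CNC milling (finishes hour 14, plus 2-hour gap → hour 16). Taking the maximum gives a start of hour 20, and it finishes at 20 + 1 = hour 21.
Final packaging waits on dimensional inspection (finishes hour 21, plus 2-hour gap → hour 23), so the earliest it can start is hour 23.

23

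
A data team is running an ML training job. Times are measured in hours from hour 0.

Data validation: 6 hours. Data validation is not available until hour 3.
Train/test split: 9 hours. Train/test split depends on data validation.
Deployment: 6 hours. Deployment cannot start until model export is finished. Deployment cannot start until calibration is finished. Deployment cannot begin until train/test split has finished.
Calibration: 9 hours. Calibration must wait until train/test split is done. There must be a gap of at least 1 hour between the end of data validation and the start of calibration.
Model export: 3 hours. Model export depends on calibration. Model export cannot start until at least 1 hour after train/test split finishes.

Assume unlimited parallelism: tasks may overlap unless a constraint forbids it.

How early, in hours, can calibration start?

18

Data validation cannot begin until its own release at hour 3. It runs from hour 3 to 3 + 6 = hour 9.
After data validation (finishes hour 9), train/test split can start at hour 9 and finishes at hour 18.
Calibration waits on train/test split (finishes hour 18); data validation (finishes hour 9, plus 1-hour gap → hour 10). The latest of these is hour 18, which is the earliest calibration can start.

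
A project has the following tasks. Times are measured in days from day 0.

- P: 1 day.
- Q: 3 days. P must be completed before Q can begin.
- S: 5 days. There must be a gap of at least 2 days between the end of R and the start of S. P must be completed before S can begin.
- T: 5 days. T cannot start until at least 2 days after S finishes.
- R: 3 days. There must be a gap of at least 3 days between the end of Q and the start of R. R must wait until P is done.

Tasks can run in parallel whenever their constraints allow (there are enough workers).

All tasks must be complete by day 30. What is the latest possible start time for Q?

Nothing follows T; the deadline of day 30 is its only limit. It must start by 30 − 5 = day 25.
S has to be done before T (must start by day 25, minus 2-day gap → day 23). That means finishing by day 23, i.e. starting by 23 − 5 = day 18.
Since S (must start by day 18, minus 2-day gap → day 16) depends on it, R must finish by day 16. Backing off its 3-day duration gives a latest start of day 13.
Q must finish before R (must start by day 13, minus 3-day gap → day 10). With a 3-day duration, Q must start by 10 − 3 = day 7.

7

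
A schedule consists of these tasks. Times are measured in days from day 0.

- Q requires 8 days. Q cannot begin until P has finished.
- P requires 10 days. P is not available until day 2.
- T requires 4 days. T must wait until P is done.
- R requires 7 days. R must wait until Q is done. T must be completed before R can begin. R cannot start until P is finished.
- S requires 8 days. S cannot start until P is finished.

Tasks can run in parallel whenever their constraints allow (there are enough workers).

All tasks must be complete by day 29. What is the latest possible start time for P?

4

R has no dependents, so it just needs to finish by day 29. Starting by 29 − 7 = day 22 achieves that.
Since R (must start by day 22) depends on it, Q must finish by day 22. Backing off its 8-day duration gives a latest start of day 14.
To finish by day 29, S (duration 8) must start no later than day 21.
T must finish before R (must start by day 22). With a 4-day duration, T must start by 22 − 4 = day 18.
P feeds Q (must start by day 14); R (must start by day 22); S (must start by day 21); T (must start by day 18). Taking the minimum, P must finish by day 14 and start by 14 − 10 = day 4.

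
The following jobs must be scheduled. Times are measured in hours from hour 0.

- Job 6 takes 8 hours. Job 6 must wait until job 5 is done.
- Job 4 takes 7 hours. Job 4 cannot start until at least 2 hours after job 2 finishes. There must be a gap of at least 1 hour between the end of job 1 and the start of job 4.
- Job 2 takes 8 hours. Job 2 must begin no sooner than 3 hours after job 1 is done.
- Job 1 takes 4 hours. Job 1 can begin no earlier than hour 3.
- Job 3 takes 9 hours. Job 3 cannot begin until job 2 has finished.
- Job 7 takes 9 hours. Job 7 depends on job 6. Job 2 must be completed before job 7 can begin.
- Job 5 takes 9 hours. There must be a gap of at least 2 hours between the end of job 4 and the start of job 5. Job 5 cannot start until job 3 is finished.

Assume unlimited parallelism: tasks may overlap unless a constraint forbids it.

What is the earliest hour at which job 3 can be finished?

27

After its own release at hour 3, job 1 can start at hour 3 and finishes at hour 7.
After job 1 (finishes hour 7, plus 3-hour gap → hour 10), job 2 can start at hour 10 and finishes at hour 18.
Job 3 waits on job 2 (finishes hour 18), so it starts at hour 18 and finishes at 18 + 9 = hour 27.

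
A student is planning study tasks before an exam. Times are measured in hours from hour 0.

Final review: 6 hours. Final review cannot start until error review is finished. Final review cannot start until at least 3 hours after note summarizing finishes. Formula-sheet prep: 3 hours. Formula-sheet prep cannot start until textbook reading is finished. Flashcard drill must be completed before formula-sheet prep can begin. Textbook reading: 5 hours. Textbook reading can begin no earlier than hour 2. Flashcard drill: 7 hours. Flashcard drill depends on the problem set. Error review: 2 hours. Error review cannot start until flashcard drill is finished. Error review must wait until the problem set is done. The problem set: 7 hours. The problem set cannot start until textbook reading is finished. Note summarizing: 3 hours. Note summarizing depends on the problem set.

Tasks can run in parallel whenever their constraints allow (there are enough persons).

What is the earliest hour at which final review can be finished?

29

After its own release at hour 2, textbook reading can start at hour 2 and finishes at hour 7.
The problem set cannot begin until textbook reading (finishes hour 7). It runs from hour 7 to 7 + 7 = hour 14.
Note summarizing cannot begin until the problem set (finishes hour 14). It runs from hour 14 to 14 + 3 = hour 17.
Flashcard drill waits on the problem set (finishes hour 14), so it starts at hour 14 and finishes at 14 + 7 = hour 21.
Error review has to wait for flashcard drill (finishes hour 21); the problem set (finishes hour 14). The latest of these is hour 21, so error review runs hour 21 to 21 + 2 = hour 23.
For final review: error review (finishes hour 23); note summarizing (finishes hour 17, plus 3-hour gap → hour 20). Taking the maximum gives a start of hour 23, and it finishes at 23 + 6 = hour 29.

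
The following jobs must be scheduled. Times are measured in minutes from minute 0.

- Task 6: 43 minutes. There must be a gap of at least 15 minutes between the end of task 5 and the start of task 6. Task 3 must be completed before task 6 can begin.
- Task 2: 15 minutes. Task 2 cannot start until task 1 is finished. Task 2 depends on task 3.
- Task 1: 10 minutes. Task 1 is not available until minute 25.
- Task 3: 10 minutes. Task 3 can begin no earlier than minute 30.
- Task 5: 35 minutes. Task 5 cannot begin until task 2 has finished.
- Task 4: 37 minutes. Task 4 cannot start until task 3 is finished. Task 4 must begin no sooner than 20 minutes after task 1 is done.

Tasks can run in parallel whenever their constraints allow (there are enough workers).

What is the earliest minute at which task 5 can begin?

Task 3 cannot begin until its own release at minute 30. It runs from minute 30 to 30 + 10 = minute 40.
After its own release at minute 25, task 1 can start at minute 25 and finishes at minute 35.
Task 2 needs all of task 1 (finishes minute 35); task 3 (finishes minute 40). That puts its earliest start at minute 40; it finishes at 40 + 15 = minute 55.
Task 5 waits on task 2 (finishes minute 55), so the earliest it can start is minute 55.

55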